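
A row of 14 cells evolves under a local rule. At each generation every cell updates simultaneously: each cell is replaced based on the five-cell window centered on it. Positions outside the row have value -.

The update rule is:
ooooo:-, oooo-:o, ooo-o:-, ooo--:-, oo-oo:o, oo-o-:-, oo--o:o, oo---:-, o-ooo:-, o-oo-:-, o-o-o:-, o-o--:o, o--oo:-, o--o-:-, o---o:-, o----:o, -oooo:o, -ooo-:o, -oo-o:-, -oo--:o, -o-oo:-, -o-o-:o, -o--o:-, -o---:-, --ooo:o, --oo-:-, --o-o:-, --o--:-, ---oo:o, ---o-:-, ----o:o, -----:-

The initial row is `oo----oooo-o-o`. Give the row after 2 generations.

-o-oooooo---oo
----o--o---o-o

----o--o---o-o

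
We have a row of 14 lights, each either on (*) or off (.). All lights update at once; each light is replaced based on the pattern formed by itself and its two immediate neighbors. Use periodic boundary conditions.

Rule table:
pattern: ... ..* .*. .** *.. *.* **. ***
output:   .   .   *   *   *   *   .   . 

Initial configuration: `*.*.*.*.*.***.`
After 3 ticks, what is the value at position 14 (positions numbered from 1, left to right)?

*

tick 1: ***********..*
tick 2: ...........*.*
tick 3: *..........***
position 14 holds *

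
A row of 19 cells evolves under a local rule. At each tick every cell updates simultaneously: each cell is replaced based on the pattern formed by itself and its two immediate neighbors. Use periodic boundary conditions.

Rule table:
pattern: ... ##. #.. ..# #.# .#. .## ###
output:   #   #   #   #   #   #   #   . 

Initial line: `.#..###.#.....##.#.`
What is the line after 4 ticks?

....###............

tick 1: #####.#############
tick 2: ....###............
tick 3: #####.#############  (repeats tick 1; period 2)
tick 4: ....###............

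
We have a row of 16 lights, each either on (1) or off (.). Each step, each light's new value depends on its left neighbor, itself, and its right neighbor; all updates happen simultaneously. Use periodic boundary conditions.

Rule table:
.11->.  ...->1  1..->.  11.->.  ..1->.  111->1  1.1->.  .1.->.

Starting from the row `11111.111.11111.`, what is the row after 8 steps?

step 1: .111...1...111..
step 2: ..1..1...1..1..1
step 3: .......1........
step 4: 111111...1111111
step 5: 11111..1..111111
step 6: 1111.......11111
step 7: 111..11111..1111
step 8: 11....111....111

11....111....111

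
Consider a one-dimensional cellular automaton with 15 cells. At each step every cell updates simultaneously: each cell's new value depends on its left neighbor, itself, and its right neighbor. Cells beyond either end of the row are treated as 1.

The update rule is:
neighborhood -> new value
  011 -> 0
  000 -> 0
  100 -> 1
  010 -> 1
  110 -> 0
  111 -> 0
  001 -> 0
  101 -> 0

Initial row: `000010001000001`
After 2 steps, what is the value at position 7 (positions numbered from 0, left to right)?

0

100011001100000
010000100010000
position 7 holds 0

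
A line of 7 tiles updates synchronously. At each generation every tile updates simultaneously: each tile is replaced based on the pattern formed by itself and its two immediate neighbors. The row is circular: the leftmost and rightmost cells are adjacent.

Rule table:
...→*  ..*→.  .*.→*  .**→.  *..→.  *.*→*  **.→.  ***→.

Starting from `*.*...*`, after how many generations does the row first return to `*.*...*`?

7

generation 1: .**.*..
generation 2: ...**.*
generation 3: .*...**
generation 4: **.*...
generation 5: ..**.*.
generation 6: *...**.
generation 7: *.*...*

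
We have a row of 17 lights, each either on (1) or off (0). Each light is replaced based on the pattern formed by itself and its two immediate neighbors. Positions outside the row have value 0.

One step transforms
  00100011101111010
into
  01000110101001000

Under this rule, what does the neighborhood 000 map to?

0

At position 0 the neighborhood is 000; the next row has 0 there.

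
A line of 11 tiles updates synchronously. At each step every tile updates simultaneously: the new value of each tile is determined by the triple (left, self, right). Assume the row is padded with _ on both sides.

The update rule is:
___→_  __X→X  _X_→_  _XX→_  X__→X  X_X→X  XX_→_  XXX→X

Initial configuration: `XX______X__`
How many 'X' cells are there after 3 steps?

__X____X_X_
_X_X__X_X_X
X_X_XX_X_X_
count of X: 6

6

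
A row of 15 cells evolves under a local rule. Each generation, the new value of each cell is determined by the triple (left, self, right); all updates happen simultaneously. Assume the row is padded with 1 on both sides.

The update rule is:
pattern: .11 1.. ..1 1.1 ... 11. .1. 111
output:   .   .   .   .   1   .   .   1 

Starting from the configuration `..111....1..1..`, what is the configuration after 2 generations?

.1.......11111.

generation 1: ...1..11.......
generation 2: .1.......11111.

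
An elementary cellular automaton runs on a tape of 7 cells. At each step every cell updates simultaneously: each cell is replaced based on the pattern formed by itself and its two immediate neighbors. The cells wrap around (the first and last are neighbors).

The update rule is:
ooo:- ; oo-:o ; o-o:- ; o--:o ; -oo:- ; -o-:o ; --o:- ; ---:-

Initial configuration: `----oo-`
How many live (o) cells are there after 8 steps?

2

-----oo
o-----o
oo-----
-oo----
--oo---
---oo--
----oo-  (repeats step 0; period 7)
step 8: -----oo
count of o: 2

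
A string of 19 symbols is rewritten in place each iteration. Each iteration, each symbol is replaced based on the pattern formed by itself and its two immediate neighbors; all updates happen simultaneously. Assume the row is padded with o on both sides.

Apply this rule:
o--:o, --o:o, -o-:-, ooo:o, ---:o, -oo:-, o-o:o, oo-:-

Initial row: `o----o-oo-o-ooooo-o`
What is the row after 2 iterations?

-oooo-o--o-o-ooo-o-
o-oo-o-oo-o-o-o-o-o

o-oo-o-oo-o-o-o-o-o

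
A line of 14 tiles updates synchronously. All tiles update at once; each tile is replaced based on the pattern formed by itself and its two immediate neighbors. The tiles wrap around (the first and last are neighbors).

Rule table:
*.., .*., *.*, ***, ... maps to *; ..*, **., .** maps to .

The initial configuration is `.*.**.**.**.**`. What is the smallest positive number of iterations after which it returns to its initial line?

28

iteration 1: ***..*..*..*..
iteration 2: .*.*.**.**.**.
iteration 3: .****..*..*..*
iteration 4: *.**.*.**.**.*
iteration 5: .*..***..*..*.
iteration 6: .**..*.*.**.**
iteration 7: *..*.****..*..
iteration 8: **.**.**.*.**.
iteration 9: ..*..*..***..*
iteration 10: *.**.**..*.*.*
iteration 11: .*..*..*.****.
iteration 12: .**.**.**.**.*
iteration 13: *..*..*..*..**
iteration 14: .*.**.**.**..*
iteration 15: ***..*..*..*.*
iteration 16: **.*.**.**.**.
iteration 17: ..***..*..*..*
iteration 18: *..*.*.**.**.*
iteration 19: .*.****..*..*.
iteration 20: .**.**.*.**.**
iteration 21: *..*..***..*..
iteration 22: **.**..*.*.**.
iteration 23: ..*..*.****..*
iteration 24: *.**.**.**.*.*
iteration 25: .*..*..*..***.
iteration 26: .**.**.**..*.*
iteration 27: *..*..*..*.***
iteration 28: .*.**.**.**.**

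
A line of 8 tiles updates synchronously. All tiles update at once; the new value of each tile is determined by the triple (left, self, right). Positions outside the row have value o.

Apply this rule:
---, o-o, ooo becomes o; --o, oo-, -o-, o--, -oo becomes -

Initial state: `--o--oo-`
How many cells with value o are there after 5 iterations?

3

iteration 1: -------o
iteration 2: -ooooo--
iteration 3: o-ooo---
iteration 4: -o-o--o-
iteration 5: o-o----o
count of o: 3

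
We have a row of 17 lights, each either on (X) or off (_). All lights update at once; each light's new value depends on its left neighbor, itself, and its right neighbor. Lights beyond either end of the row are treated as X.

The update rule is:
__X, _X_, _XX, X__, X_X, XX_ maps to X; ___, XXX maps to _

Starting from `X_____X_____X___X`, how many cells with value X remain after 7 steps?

6

step 1: XX___XXX___XXX_XX
step 2: _XX_XX_XX_XX_XXX_
step 3: XXXXXXXXXXXXXX_XX
step 4: _____________XXX_
step 5: X___________XX_XX
step 6: XX_________XXXXX_
step 7: _XX_______XX___XX
count of X: 6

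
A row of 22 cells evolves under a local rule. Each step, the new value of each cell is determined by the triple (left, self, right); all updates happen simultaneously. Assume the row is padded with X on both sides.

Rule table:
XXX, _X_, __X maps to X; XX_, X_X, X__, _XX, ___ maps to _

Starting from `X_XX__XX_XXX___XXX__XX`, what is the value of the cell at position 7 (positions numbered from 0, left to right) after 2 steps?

step 1: _____X____X___X_X__X_X
step 2: ____XX___XX__XX_X_XX__
position 7 holds _

_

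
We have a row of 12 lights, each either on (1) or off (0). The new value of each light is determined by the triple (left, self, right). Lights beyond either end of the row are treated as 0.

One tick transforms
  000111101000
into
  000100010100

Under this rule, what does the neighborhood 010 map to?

At position 8 the neighborhood is 010; the next row has 0 there.

0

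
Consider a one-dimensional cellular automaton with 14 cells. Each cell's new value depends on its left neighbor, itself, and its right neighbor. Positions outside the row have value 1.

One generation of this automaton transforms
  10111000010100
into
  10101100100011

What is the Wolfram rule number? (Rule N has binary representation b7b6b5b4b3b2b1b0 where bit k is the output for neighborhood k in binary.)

position 3: 111 → 0  (bit 7 = 0)
position 0: 110 → 1  (bit 6 = 1)
position 1: 101 → 0  (bit 5 = 0)
position 5: 100 → 1  (bit 4 = 1)
position 2: 011 → 1  (bit 3 = 1)
position 9: 010 → 0  (bit 2 = 0)
position 8: 001 → 1  (bit 1 = 1)
position 6: 000 → 0  (bit 0 = 0)
bits b7..b0 = 01011010 = 90

90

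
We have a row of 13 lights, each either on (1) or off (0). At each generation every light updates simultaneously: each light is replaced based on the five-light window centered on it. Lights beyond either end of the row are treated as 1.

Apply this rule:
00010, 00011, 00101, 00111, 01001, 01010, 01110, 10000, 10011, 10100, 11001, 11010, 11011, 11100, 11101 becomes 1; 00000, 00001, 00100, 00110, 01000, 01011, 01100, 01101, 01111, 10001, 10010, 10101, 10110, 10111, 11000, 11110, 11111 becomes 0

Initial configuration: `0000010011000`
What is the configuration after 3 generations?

0011101011000

0100101100001
1110100001011
0011101011000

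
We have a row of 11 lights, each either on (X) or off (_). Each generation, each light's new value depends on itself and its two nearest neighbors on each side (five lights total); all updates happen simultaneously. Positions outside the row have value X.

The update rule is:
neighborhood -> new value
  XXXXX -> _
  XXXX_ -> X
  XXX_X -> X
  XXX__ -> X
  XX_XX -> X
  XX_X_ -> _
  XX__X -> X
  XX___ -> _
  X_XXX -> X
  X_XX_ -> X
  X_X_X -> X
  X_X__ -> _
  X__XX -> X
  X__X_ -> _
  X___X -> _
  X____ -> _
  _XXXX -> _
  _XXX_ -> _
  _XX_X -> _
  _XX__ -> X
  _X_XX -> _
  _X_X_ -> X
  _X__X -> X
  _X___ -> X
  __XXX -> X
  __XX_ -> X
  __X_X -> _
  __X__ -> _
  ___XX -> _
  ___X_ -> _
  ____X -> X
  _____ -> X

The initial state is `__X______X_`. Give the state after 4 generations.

XX__X__X_XX

X__X_XXX___
XX___X_X___
XX____X_X__
XX__X__X_XX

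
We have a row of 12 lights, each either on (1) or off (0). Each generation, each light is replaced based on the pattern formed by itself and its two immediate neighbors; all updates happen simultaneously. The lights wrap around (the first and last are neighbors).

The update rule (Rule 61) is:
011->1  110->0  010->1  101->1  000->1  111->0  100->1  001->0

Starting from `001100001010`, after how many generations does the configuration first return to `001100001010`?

30

generation 1: 101011101111
generation 2: 011110011000
generation 3: 010001010111
generation 4: 111101111100
generation 5: 100011000010
generation 6: 111010111011
generation 7: 000111100110
generation 8: 110100010101
generation 9: 001111011111
generation 10: 101000110000
generation 11: 111110101110
generation 12: 100001111001
generation 13: 011101000101
generation 14: 110011110111
generation 15: 001010001100
generation 16: 101111101011
generation 17: 011000011110
generation 18: 010111010001
generation 19: 111100111101
generation 20: 000010100011
generation 21: 111011111010
generation 22: 100110000111
generation 23: 010101110100
generation 24: 011111001111
generation 25: 110000101000
generation 26: 101110111110
generation 27: 111001100001
generation 28: 000101011101
generation 29: 110111110011
generation 30: 001100001010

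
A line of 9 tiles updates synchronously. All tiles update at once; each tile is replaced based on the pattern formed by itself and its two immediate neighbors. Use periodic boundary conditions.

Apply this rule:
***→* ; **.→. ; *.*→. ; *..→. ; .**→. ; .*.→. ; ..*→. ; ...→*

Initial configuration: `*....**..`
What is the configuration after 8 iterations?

*....****

..**.....
*....****
..**..***
.......*.
******...
.****..*.
..**.....  (repeats iteration 1; period 6)
iteration 8: *....****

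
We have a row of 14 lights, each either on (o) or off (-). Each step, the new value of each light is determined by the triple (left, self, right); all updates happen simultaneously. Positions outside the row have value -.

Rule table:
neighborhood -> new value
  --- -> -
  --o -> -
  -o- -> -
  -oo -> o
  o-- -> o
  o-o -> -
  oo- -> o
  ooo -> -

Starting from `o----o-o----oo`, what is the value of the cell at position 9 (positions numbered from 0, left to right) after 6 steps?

step 1: -o------o---oo
step 2: --o------o--oo
step 3: ---o------o-oo
step 4: ----o-------oo
step 5: -----o------oo
step 6: ------o-----oo
position 9 holds -

-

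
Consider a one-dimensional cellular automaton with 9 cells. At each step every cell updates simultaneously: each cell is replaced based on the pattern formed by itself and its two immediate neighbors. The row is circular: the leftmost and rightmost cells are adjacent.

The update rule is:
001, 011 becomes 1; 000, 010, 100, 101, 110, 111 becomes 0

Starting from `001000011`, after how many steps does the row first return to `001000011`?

9

step 1: 010000110
step 2: 100001100
step 3: 000011001
step 4: 000110010
step 5: 001100100
step 6: 011001000
step 7: 110010000
step 8: 100100001
step 9: 001000011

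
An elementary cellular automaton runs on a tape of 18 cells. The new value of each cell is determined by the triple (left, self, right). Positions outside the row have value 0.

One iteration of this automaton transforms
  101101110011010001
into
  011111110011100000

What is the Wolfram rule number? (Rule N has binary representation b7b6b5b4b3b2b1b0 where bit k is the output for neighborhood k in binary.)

232

position 6: 111 → 1  (bit 7 = 1)
position 3: 110 → 1  (bit 6 = 1)
position 1: 101 → 1  (bit 5 = 1)
position 8: 100 → 0  (bit 4 = 0)
position 2: 011 → 1  (bit 3 = 1)
position 0: 010 → 0  (bit 2 = 0)
position 9: 001 → 0  (bit 1 = 0)
position 15: 000 → 0  (bit 0 = 0)
bits b7..b0 = 11101000 = 232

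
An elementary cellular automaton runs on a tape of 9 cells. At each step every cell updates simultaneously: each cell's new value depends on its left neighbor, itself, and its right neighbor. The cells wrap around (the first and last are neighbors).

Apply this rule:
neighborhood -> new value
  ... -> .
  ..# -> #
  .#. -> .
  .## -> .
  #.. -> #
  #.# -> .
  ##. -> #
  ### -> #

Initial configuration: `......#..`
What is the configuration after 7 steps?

#.#.##.#.

step 1: .....#.#.
step 2: ....#...#
step 3: #..#.#.#.
step 4: .##......
step 5: #.##.....
step 6: ...##...#
step 7: #.#.##.#.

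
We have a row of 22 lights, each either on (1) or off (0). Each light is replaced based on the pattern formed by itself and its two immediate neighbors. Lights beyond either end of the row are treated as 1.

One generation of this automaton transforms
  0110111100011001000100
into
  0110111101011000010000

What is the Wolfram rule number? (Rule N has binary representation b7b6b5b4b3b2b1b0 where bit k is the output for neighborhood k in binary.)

201

position 5: 111 → 1  (bit 7 = 1)
position 2: 110 → 1  (bit 6 = 1)
position 0: 101 → 0  (bit 5 = 0)
position 8: 100 → 0  (bit 4 = 0)
position 1: 011 → 1  (bit 3 = 1)
position 15: 010 → 0  (bit 2 = 0)
position 10: 001 → 0  (bit 1 = 0)
position 9: 000 → 1  (bit 0 = 1)
bits b7..b0 = 11001001 = 201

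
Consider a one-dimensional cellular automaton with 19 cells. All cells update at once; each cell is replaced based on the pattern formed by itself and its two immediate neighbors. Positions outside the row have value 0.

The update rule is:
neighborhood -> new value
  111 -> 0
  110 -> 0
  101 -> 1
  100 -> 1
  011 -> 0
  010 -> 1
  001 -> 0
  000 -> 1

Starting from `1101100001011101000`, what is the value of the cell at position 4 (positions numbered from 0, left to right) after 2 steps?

step 1: 0010011101100011111
step 2: 1011000010011000000
position 4 holds 0

0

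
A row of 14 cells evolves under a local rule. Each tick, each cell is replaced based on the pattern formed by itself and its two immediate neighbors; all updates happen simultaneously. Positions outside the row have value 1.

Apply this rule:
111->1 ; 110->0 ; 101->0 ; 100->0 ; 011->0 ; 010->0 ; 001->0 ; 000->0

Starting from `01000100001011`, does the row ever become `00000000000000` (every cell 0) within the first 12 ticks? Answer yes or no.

00000000000001
00000000000000
all cells are 0 at tick 2

yes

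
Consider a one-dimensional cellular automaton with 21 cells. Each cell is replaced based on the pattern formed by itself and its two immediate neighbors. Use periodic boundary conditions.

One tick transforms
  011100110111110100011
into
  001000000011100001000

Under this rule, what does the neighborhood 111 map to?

At position 2 the neighborhood is 111; the next row has 1 there.

1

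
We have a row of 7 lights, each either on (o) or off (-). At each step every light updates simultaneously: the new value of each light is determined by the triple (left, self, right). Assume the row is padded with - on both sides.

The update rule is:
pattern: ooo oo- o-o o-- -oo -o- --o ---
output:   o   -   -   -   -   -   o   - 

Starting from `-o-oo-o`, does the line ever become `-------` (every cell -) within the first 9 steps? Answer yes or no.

yes

o------
-------
all cells are - at step 2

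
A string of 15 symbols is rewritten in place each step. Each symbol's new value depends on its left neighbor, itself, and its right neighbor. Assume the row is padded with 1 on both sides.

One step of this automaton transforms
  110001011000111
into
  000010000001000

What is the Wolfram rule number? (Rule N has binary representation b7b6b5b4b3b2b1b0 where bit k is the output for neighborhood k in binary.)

2

position 0: 111 → 0  (bit 7 = 0)
position 1: 110 → 0  (bit 6 = 0)
position 6: 101 → 0  (bit 5 = 0)
position 2: 100 → 0  (bit 4 = 0)
position 7: 011 → 0  (bit 3 = 0)
position 5: 010 → 0  (bit 2 = 0)
position 4: 001 → 1  (bit 1 = 1)
position 3: 000 → 0  (bit 0 = 0)
bits b7..b0 = 00000010 = 2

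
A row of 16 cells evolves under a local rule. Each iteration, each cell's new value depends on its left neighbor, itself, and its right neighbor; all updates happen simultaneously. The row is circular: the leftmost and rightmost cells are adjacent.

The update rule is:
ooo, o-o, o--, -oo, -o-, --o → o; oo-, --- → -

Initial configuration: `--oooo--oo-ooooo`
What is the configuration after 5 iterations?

ooooo-ooo-ooooo-
oooo-ooo-ooooo-o
ooo-ooo-ooooo-oo
oo-ooo-ooooo-ooo
o-ooo-ooooo-oooo

o-ooo-ooooo-oooo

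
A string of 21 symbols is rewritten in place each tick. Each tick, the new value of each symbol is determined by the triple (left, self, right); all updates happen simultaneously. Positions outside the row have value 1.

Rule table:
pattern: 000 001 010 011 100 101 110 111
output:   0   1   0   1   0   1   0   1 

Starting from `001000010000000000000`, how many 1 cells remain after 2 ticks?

4

010000100000000000001
100001000000000000011
count of 1: 4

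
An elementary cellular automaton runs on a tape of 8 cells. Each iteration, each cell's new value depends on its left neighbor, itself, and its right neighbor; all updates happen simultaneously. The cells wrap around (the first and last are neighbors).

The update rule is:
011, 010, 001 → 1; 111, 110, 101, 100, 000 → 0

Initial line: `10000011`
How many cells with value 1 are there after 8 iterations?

2

00000110
00001100
00011000
00110000
01100000
11000000
10000001
00000011
count of 1: 2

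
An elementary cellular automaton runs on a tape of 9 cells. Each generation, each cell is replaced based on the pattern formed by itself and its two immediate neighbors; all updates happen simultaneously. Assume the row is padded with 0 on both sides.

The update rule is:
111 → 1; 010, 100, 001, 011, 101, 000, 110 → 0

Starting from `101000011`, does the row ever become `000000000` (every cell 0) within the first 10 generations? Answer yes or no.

000000000
all cells are 0 at generation 1

yes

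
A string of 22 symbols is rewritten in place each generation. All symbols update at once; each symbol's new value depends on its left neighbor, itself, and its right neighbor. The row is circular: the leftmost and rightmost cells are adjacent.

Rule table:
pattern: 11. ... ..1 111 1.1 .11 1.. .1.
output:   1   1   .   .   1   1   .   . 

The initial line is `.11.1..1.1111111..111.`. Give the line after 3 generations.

..1.11111111.1.111...1

generation 1: .111....11.....1..1.1.
generation 2: .1.1.11.11.111.....1..
generation 3: ..1.11111111.1.111...1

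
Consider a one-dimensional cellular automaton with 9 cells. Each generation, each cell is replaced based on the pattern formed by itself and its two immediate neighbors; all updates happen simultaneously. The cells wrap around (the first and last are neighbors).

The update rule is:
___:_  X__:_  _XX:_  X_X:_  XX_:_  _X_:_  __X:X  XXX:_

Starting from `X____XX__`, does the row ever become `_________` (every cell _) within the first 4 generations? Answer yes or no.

no

____X___X
___X___X_
__X___X__
_X___X___
generation 4 is _X___X___, still not uniform _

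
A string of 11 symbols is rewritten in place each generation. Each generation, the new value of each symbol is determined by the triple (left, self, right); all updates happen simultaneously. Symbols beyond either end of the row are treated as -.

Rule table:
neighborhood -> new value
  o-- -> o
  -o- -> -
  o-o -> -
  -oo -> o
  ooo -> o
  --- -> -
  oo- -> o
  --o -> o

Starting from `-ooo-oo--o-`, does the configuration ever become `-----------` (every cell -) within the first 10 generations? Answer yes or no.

no

oooo-oooo-o
oooo-oooo--
oooo-ooooo-
oooo-oooooo
oooo-oooooo  (fixed point — unchanged through generation 10)
generation 10 is oooo-oooooo, still not uniform -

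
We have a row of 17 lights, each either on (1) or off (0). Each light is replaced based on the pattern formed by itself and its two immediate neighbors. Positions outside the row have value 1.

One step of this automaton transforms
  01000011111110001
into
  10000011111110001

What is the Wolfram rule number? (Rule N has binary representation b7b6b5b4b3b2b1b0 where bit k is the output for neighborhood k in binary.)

232

position 7: 111 → 1  (bit 7 = 1)
position 12: 110 → 1  (bit 6 = 1)
position 0: 101 → 1  (bit 5 = 1)
position 2: 100 → 0  (bit 4 = 0)
position 6: 011 → 1  (bit 3 = 1)
position 1: 010 → 0  (bit 2 = 0)
position 5: 001 → 0  (bit 1 = 0)
position 3: 000 → 0  (bit 0 = 0)
bits b7..b0 = 11101000 = 232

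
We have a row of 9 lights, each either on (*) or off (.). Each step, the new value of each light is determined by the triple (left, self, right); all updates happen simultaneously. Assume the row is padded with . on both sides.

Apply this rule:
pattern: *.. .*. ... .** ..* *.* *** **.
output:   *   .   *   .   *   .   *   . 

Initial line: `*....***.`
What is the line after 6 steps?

step 1: .****.*.*
step 2: *.**.....
step 3: ....*****
step 4: ****.***.
step 5: .**...*.*
step 6: *..***...

*..***...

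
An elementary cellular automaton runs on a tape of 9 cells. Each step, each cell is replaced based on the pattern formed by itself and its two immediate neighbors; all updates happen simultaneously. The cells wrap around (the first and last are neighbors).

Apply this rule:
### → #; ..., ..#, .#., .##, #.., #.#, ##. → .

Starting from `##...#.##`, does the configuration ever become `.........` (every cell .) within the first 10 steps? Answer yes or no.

yes

#.......#
.........
all cells are . at step 2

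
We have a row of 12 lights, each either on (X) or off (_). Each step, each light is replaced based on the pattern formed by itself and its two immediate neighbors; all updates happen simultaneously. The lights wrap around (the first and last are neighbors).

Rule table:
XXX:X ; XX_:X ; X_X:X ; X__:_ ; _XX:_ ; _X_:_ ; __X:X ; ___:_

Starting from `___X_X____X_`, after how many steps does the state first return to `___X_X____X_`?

__X_X____X__
_X_X____X___
X_X____X____
_X____X____X
X____X____X_
____X____X_X
___X____X_X_
__X____X_X__
_X____X_X___
X____X_X____
____X_X____X
___X_X____X_

12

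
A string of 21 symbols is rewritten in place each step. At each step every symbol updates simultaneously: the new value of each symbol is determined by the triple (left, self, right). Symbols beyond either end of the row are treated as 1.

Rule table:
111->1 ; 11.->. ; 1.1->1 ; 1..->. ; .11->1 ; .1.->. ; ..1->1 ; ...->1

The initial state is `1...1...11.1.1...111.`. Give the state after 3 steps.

11..111.1.1..1111.111

..11..111.1.1..1111.1
.11..111.1.1..1111.11
11..111.1.1..1111.111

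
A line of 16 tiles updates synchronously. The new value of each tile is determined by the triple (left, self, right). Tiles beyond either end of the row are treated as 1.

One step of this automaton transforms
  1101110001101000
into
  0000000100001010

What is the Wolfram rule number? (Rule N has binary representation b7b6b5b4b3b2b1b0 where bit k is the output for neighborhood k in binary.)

5

position 0: 111 → 0  (bit 7 = 0)
position 1: 110 → 0  (bit 6 = 0)
position 2: 101 → 0  (bit 5 = 0)
position 6: 100 → 0  (bit 4 = 0)
position 3: 011 → 0  (bit 3 = 0)
position 12: 010 → 1  (bit 2 = 1)
position 8: 001 → 0  (bit 1 = 0)
position 7: 000 → 1  (bit 0 = 1)
bits b7..b0 = 00000101 = 5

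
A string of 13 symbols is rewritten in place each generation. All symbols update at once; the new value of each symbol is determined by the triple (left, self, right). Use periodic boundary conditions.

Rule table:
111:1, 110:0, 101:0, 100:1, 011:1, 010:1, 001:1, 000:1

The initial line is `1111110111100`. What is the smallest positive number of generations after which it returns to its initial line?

1111100111011
1111011110011
1110011101111
1101111001111
1001110111111
0111100111111
0111011111110
1110011111101
1101111111001
1001111110111
0111111100111
0111111011110
1111110011101
1111101111001
1111001110111
1110111100111
1100111011111
1011110011111
0011101111111
1111001111110
1110111111100
1100111111011
1011111110011
0011111101111
1111111001110
1111110111100

26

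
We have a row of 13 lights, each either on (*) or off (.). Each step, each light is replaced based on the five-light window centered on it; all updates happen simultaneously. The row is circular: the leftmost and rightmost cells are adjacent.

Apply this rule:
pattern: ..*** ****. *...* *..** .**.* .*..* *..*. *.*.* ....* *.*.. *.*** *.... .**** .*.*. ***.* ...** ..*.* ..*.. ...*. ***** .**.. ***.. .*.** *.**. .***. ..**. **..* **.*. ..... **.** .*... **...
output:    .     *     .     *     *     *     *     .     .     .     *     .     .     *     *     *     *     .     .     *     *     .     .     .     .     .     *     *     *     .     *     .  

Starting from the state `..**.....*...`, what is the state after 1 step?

.*.*..*...*.*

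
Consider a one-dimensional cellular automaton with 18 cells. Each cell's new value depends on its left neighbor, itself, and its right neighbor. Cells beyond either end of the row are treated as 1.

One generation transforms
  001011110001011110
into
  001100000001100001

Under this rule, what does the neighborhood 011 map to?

At position 4 the neighborhood is 011; the next row has 0 there.

0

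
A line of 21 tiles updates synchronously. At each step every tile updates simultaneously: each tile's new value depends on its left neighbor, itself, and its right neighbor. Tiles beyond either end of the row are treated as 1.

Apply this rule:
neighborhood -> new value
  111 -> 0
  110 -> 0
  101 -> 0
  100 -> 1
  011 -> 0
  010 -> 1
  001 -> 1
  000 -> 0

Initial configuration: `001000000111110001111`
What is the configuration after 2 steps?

111100001000001010000
000010011100011011001

000010011100011011001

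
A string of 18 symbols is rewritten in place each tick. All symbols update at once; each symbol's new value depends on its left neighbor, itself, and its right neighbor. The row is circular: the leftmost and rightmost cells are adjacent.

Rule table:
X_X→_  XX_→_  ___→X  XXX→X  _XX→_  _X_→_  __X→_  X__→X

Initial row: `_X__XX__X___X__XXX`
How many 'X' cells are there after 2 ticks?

7

tick 1: __X___X__XX__X__X_
tick 2: X__XX__X___X__X__X
count of X: 7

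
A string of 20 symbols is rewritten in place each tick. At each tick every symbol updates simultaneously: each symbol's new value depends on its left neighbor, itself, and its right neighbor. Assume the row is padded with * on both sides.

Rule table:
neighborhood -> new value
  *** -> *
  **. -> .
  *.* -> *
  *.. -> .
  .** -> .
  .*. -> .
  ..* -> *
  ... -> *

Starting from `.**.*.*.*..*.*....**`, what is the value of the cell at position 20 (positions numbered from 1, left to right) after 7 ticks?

*..*.*.*..*.*..***.*
..*.*.*..*.*..*.*.*.
.*.*.*..*.*..*.*.*.*
*.*.*..*.*..*.*.*.*.
.*.*..*.*..*.*.*.*.*
*.*..*.*..*.*.*.*.*.
.*..*.*..*.*.*.*.*.*
position 20 holds *

*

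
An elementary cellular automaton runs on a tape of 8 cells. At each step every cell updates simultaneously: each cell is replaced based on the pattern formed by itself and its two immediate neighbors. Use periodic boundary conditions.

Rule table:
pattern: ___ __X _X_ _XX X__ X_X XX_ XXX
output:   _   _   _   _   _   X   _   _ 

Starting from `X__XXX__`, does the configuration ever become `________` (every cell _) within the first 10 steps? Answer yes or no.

yes

________
all cells are _ at step 1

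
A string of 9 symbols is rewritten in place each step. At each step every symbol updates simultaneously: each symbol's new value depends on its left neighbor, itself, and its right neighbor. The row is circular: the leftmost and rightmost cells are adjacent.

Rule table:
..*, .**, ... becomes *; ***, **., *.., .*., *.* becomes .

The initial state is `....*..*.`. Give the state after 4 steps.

step 1: ****..*..
step 2: *....*..*
step 3: ..***..**
step 4: .**...**.

.**...**.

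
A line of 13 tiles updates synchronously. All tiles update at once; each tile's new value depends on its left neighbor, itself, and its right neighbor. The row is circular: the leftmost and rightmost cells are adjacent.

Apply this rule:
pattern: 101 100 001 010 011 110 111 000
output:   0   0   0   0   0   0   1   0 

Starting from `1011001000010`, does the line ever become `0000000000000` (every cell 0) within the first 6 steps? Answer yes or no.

0000000000000
all cells are 0 at step 1

yes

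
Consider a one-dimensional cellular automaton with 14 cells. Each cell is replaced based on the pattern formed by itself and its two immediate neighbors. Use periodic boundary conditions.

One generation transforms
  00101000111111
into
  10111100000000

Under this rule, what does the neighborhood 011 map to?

0

At position 8 the neighborhood is 011; the next row has 0 there.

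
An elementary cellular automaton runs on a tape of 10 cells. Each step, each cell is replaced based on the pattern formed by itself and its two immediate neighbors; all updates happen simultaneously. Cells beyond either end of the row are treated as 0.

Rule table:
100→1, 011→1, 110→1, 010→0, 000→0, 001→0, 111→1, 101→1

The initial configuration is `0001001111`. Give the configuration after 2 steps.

0000011111

0000101111
0000011111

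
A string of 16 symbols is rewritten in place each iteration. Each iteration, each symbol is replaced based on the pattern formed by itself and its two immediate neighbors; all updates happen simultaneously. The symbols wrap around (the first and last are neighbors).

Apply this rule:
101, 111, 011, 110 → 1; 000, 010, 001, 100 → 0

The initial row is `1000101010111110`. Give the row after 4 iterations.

0000000111111111

0000010101111111
0000001011111111
0000000111111111
0000000111111111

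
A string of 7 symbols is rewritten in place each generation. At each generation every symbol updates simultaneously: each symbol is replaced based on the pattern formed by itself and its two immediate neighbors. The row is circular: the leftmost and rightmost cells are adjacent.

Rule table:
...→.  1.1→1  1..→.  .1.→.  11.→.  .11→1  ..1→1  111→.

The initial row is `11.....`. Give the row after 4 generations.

...11..

1.....1
.....11
....11.
...11..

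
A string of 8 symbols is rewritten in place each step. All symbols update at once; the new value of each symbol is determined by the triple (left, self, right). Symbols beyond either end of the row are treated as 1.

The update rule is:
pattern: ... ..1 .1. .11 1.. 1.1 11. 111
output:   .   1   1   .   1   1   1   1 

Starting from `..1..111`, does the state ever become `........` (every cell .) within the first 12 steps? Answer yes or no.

11111.11
111111.1
1111111.
11111111
11111111  (fixed point — unchanged through step 12)
step 12 is 11111111, still not uniform .

no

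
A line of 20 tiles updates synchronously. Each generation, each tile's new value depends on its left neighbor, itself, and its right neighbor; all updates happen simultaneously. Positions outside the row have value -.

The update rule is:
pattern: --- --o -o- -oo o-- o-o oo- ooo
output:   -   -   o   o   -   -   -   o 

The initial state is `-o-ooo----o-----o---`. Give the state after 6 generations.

generation 1: -o-oo-----o-----o---
generation 2: -o-o------o-----o---
generation 3: -o-o------o-----o---  (fixed point — unchanged through generation 6)

-o-o------o-----o---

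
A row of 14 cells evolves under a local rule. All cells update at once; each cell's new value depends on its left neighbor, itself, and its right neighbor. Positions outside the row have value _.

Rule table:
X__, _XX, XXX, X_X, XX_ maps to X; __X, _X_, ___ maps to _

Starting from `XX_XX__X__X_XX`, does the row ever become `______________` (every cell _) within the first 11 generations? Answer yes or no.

generation 1: XXXXXX__X__XXX
generation 2: XXXXXXX__X_XXX
generation 3: XXXXXXXX__XXXX
generation 4: XXXXXXXXX_XXXX
generation 5: XXXXXXXXXXXXXX
generation 6: XXXXXXXXXXXXXX  (fixed point — unchanged through generation 11)
generation 11 is XXXXXXXXXXXXXX, still not uniform _

no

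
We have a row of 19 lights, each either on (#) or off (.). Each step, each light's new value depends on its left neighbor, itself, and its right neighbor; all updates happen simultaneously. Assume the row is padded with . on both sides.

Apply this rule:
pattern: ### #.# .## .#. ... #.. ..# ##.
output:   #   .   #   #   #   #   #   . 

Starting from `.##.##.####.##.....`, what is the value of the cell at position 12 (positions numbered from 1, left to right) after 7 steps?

step 1: ##..#..###..#.#####
step 2: #.#######.###.####.
step 3: #.######..##..###.#
step 4: #.#####.###.####..#
step 5: #.####..##..###.###
step 6: #.###.###.####..##.
step 7: #.##..##..###.###.#
position 12 holds #

#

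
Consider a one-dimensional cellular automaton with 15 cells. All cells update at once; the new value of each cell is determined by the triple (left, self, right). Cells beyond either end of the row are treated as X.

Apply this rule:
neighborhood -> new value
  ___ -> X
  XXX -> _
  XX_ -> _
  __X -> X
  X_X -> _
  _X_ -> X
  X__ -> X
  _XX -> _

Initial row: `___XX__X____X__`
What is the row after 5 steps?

XXX__XXXXXXXXXX
___XX__________
XXX__XXXXXXXXXX  (repeats step 1; period 2)
step 5: XXX__XXXXXXXXXX

XXX__XXXXXXXXXX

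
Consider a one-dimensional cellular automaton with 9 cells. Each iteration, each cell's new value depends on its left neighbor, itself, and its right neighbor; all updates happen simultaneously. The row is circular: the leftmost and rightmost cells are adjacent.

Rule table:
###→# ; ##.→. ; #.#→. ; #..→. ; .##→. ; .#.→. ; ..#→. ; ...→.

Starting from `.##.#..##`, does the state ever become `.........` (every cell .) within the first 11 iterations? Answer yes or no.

iteration 1: .........
all cells are . at iteration 1

yes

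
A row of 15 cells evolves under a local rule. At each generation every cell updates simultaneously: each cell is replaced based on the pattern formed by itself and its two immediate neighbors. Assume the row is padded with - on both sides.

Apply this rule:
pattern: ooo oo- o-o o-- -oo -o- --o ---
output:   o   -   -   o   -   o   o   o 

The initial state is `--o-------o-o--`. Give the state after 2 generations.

-ooooooooo---o-

ooooooooooo-ooo
-ooooooooo---o-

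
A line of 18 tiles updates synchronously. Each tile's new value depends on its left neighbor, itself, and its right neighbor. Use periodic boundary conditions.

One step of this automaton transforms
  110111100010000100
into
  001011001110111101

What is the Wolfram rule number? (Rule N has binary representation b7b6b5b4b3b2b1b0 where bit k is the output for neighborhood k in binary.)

167

position 4: 111 → 1  (bit 7 = 1)
position 1: 110 → 0  (bit 6 = 0)
position 2: 101 → 1  (bit 5 = 1)
position 7: 100 → 0  (bit 4 = 0)
position 0: 011 → 0  (bit 3 = 0)
position 10: 010 → 1  (bit 2 = 1)
position 9: 001 → 1  (bit 1 = 1)
position 8: 000 → 1  (bit 0 = 1)
bits b7..b0 = 10100111 = 167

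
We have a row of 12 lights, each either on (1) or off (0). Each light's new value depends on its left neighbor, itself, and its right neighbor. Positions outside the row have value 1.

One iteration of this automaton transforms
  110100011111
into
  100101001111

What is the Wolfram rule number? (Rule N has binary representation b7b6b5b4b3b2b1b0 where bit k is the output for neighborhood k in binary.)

133

position 0: 111 → 1  (bit 7 = 1)
position 1: 110 → 0  (bit 6 = 0)
position 2: 101 → 0  (bit 5 = 0)
position 4: 100 → 0  (bit 4 = 0)
position 7: 011 → 0  (bit 3 = 0)
position 3: 010 → 1  (bit 2 = 1)
position 6: 001 → 0  (bit 1 = 0)
position 5: 000 → 1  (bit 0 = 1)
bits b7..b0 = 10000101 = 133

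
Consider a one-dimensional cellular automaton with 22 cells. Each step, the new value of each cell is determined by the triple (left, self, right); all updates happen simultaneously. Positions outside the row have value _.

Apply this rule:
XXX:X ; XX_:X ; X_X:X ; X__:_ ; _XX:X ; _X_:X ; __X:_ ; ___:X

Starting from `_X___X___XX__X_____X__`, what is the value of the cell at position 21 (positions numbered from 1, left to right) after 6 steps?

_X_X_X_X_XX__X_XXX_X_X
_XXXXXXXXXX__XXXXXXXXX
_XXXXXXXXXX__XXXXXXXXX  (fixed point — unchanged through step 6)
position 21 holds X

X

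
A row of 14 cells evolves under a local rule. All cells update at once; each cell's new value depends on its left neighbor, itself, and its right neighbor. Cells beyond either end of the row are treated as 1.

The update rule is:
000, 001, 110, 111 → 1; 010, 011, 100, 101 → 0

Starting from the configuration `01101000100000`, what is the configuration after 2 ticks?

00100011001111
01001101010111

01001101010111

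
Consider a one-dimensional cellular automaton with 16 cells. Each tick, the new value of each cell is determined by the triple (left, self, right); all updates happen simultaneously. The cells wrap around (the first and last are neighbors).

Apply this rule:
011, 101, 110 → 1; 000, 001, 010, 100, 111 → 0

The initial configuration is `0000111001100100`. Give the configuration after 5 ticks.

0000000001100000

0000101001100000
0000010001100000
0000000001100000
0000000001100000  (fixed point — unchanged through tick 5)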